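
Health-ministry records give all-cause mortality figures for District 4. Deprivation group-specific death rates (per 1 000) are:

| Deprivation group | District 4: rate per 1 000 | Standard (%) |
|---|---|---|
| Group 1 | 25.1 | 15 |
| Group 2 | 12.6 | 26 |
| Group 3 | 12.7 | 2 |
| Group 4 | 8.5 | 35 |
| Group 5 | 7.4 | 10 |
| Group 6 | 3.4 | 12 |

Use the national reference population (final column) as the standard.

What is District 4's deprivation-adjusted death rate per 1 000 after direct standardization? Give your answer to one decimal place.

Standard weights: 0.15, 0.26, 0.02, 0.35, 0.10, 0.12.
Standardized rate: 0.1500×25.1 + 0.2600×12.6 + 0.0200×12.7 + 0.3500×8.5 + 0.1000×7.4 + 0.1200×3.4 = 11.4180 per 1 000.

11.4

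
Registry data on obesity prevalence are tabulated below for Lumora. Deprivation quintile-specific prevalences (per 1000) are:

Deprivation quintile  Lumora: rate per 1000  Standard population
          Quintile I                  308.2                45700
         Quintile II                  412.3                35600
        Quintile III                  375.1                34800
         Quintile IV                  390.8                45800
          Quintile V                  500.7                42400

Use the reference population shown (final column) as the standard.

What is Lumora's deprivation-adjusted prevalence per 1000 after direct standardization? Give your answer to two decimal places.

396.20

Standard total = 204300; weights = 0.2237, 0.1743, 0.1703, 0.2242, 0.2075.
Standardized rate: 0.2237×308.2 + 0.1743×412.3 + 0.1703×375.1 + 0.2242×390.8 + 0.2075×500.7 = 396.2037 per 1000.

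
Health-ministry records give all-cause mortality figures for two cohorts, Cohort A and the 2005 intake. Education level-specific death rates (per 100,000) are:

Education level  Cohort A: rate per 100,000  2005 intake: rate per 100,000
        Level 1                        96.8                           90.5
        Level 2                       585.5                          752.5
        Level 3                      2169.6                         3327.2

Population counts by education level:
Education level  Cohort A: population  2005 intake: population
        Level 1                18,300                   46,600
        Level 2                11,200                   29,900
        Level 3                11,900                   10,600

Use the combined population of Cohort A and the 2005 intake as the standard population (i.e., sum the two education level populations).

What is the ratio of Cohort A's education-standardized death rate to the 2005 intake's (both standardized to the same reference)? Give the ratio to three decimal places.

0.709

Combined standard total = 128,500; weights = 0.5051, 0.3198, 0.1751.
Cohort A: 0.5051×96.8 + 0.3198×585.5 + 0.1751×2169.6 = 616.0496 per 100,000.
The 2005 intake: 0.5051×90.5 + 0.3198×752.5 + 0.1751×3327.2 = 868.9743 per 100,000.
Ratio = 616.0496 ÷ 868.9743 = 0.70894.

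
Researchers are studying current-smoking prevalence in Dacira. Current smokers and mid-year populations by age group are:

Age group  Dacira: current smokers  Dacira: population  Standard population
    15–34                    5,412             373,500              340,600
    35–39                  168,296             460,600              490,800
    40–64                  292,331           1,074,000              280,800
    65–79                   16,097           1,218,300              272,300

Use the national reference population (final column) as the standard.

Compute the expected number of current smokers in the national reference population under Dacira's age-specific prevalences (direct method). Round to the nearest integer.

Age-specific rates per 1,000 for Dacira: 14.490, 365.384, 272.189, 13.213.
Expected current smokers = Σ (standard pop × age-specific rate ÷ 1,000)
= 340,600×14.490/1,000 + 490,800×365.384/1,000 + 280,800×272.189/1,000 + 272,300×13.213/1,000
= 4935.28 + 179330.61 + 76430.67 + 3597.81 = 264294.37.

264294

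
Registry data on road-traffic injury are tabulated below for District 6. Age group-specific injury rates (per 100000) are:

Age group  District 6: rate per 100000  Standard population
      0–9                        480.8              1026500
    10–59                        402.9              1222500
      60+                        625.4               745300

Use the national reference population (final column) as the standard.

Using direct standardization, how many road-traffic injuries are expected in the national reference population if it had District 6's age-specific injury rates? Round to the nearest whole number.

Expected road-traffic injuries = Σ (standard pop × age-specific rate ÷ 100000)
= 1026500×480.8/100000 + 1222500×402.9/100000 + 745300×625.4/100000
= 4935.41 + 4925.45 + 4661.11 = 14521.97.

14522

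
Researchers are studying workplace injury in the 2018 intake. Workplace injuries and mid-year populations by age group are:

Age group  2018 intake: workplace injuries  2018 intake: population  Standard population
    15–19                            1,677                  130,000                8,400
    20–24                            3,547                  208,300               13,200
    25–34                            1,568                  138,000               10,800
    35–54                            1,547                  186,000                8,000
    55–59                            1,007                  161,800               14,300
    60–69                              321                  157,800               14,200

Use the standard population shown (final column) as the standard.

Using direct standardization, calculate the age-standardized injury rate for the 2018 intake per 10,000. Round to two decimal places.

92.93

Age-specific rates per 10,000 for the 2018 intake: 129.00, 170.28, 113.62, 83.17, 62.24, 20.34.
Standard total = 68,900; weights = 0.1219, 0.1916, 0.1567, 0.1161, 0.2075, 0.2061.
Standardized rate: 0.1219×129.00 + 0.1916×170.28 + 0.1567×113.62 + 0.1161×83.17 + 0.2075×62.24 + 0.2061×20.34 = 92.9274 per 10,000.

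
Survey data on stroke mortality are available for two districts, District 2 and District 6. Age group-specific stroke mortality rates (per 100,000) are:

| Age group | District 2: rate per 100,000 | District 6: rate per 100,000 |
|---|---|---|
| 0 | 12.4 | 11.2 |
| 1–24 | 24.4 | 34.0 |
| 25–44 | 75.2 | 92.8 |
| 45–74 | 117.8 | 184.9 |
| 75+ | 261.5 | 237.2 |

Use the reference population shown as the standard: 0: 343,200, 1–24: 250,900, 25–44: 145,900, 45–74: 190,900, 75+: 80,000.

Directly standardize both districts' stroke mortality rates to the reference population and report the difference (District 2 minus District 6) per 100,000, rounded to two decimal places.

Standard total = 1,010,900; weights = 0.3395, 0.2482, 0.1443, 0.1888, 0.0791.
District 2: 0.3395×12.4 + 0.2482×24.4 + 0.1443×75.2 + 0.1888×117.8 + 0.0791×261.5 = 64.0591 per 100,000.
District 6: 0.3395×11.2 + 0.2482×34.0 + 0.1443×92.8 + 0.1888×184.9 + 0.0791×237.2 = 79.3228 per 100,000.
Difference = 64.0591 − 79.3228 = -15.2637.

-15.26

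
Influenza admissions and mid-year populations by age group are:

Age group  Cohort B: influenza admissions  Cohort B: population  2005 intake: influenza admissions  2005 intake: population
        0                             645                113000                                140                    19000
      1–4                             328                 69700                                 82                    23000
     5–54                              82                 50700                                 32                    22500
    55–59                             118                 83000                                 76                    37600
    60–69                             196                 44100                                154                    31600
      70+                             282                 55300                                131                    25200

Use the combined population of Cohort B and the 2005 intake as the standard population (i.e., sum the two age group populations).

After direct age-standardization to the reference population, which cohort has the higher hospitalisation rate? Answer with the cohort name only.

Age-specific rates per 100000 for Cohort B: 570.80, 470.59, 161.74, 142.17, 444.44, 509.95.
For the 2005 intake: 736.84, 356.52, 142.22, 202.13, 487.34, 519.84.
Combined standard total = 574700; weights = 0.2297, 0.1613, 0.1274, 0.2098, 0.1317, 0.1401.
Cohort B: 0.2297×570.80 + 0.1613×470.59 + 0.1274×161.74 + 0.2098×142.17 + 0.1317×444.44 + 0.1401×509.95 = 387.4166 per 100000.
The 2005 intake: 0.2297×736.84 + 0.1613×356.52 + 0.1274×142.22 + 0.2098×202.13 + 0.1317×487.34 + 0.1401×519.84 = 424.2892 per 100000.
The crude rates (397.07 vs 387.04) would put Cohort B higher, but that reflects its age composition; once standardized to a common age structure, the 2005 intake has the higher underlying rate.

2005 intake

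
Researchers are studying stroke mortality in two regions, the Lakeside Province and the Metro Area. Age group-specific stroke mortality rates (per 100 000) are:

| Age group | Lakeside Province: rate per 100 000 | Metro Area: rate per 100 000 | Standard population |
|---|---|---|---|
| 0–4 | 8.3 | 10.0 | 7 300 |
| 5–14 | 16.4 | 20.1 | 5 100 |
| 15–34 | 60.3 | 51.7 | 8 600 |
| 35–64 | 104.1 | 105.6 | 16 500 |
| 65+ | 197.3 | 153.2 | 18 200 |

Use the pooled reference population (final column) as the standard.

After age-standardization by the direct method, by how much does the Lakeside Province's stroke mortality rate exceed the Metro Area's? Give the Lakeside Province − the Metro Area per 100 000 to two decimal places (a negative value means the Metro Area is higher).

14.73

Standard total = 55 700; weights = 0.1311, 0.0916, 0.1544, 0.2962, 0.3268.
The Lakeside Province: 0.1311×8.3 + 0.0916×16.4 + 0.1544×60.3 + 0.2962×104.1 + 0.3268×197.3 = 107.2050 per 100 000.
The Metro Area: 0.1311×10.0 + 0.0916×20.1 + 0.1544×51.7 + 0.2962×105.6 + 0.3268×153.2 = 92.4734 per 100 000.
Difference = 107.2050 − 92.4734 = 14.7316.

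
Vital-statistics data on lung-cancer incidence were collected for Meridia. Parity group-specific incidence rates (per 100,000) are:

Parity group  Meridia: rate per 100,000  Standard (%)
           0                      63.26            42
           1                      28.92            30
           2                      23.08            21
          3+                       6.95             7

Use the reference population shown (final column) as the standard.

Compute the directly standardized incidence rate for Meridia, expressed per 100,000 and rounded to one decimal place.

Standard weights: 0.42, 0.30, 0.21, 0.07.
Standardized rate: 0.4200×63.26 + 0.3000×28.92 + 0.2100×23.08 + 0.0700×6.95 = 40.5785 per 100,000.

40.6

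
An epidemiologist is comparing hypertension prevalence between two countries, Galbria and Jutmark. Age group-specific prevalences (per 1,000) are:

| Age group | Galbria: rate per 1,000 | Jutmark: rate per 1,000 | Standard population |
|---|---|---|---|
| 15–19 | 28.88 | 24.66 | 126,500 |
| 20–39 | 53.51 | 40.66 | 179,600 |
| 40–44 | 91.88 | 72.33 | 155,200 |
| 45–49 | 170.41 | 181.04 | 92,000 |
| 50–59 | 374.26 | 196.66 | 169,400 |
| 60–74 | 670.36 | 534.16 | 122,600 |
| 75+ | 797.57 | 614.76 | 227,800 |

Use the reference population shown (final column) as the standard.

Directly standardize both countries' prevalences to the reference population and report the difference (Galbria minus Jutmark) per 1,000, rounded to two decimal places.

Standard total = 1,073,100; weights = 0.1179, 0.1674, 0.1446, 0.0857, 0.1579, 0.1142, 0.2123.
Galbria: 0.1179×28.88 + 0.1674×53.51 + 0.1446×91.88 + 0.0857×170.41 + 0.1579×374.26 + 0.1142×670.36 + 0.2123×797.57 = 345.2366 per 1,000.
Jutmark: 0.1179×24.66 + 0.1674×40.66 + 0.1446×72.33 + 0.0857×181.04 + 0.1579×196.66 + 0.1142×534.16 + 0.2123×614.76 = 258.2684 per 1,000.
Difference = 345.2366 − 258.2684 = 86.9682.

86.97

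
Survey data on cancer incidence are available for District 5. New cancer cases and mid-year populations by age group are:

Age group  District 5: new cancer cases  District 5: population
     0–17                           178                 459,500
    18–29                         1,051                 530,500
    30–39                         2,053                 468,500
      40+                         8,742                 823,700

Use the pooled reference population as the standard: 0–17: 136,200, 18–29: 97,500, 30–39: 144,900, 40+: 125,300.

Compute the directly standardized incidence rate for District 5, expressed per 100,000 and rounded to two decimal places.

Age-specific rates per 100,000 for District 5: 38.74, 198.11, 438.21, 1061.31.
Standard total = 503,900; weights = 0.2703, 0.1935, 0.2876, 0.2487.
Standardized rate: 0.2703×38.74 + 0.1935×198.11 + 0.2876×438.21 + 0.2487×1061.31 = 438.7189 per 100,000.

438.72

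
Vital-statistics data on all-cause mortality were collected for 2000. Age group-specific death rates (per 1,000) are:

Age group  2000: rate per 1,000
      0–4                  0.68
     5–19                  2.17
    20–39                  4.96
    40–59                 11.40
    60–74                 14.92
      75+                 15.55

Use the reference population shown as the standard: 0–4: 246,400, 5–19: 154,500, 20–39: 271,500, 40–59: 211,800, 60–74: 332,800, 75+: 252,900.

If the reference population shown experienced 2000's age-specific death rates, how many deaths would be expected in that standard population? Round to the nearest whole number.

Expected deaths = Σ (standard pop × age-specific rate ÷ 1,000)
= 246,400×0.68/1,000 + 154,500×2.17/1,000 + 271,500×4.96/1,000 + 211,800×11.40/1,000 + 332,800×14.92/1,000 + 252,900×15.55/1,000
= 167.55 + 335.26 + 1346.64 + 2414.52 + 4965.38 + 3932.59 = 13161.95.

13162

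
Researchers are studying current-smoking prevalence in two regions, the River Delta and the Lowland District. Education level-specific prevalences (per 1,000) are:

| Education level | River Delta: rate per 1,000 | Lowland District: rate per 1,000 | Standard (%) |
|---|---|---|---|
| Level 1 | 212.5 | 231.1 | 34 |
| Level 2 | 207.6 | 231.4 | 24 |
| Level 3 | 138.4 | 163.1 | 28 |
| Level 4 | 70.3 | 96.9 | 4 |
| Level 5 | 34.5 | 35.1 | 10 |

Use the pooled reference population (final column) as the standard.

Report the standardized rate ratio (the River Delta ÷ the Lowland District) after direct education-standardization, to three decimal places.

0.893

Standard weights: 0.34, 0.24, 0.28, 0.04, 0.10.
The River Delta: 0.3400×212.5 + 0.2400×207.6 + 0.2800×138.4 + 0.0400×70.3 + 0.1000×34.5 = 167.0880 per 1,000.
The Lowland District: 0.3400×231.1 + 0.2400×231.4 + 0.2800×163.1 + 0.0400×96.9 + 0.1000×35.1 = 187.1640 per 1,000.
Ratio = 167.0880 ÷ 187.1640 = 0.89274.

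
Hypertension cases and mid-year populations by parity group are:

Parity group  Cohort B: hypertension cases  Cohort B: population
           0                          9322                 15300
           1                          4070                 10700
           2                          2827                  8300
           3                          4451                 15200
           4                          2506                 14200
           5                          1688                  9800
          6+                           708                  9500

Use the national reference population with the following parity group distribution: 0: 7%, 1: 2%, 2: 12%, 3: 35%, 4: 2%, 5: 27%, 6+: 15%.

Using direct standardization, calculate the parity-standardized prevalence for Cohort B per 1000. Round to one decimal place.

Parity-specific rates per 1000 for Cohort B: 609.281, 380.374, 340.602, 292.829, 176.479, 172.245, 74.526.
Standard weights: 0.07, 0.02, 0.12, 0.35, 0.02, 0.27, 0.15.
Standardized rate: 0.0700×609.281 + 0.0200×380.374 + 0.1200×340.602 + 0.3500×292.829 + 0.0200×176.479 + 0.2700×172.245 + 0.1500×74.526 = 254.8342 per 1000.

254.8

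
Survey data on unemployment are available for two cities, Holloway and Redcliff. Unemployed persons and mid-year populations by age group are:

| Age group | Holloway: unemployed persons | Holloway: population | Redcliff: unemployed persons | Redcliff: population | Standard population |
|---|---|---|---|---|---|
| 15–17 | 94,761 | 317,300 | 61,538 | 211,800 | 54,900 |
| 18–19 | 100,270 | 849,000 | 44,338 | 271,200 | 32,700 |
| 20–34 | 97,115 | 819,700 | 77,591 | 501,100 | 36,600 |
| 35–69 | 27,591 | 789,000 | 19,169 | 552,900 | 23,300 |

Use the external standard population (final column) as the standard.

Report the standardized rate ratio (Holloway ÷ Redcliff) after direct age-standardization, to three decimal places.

0.915

Age-specific rates per 1,000 for Holloway: 298.648, 118.104, 118.476, 34.970.
For Redcliff: 290.548, 163.488, 154.841, 34.670.
Standard total = 147,500; weights = 0.3722, 0.2217, 0.2481, 0.1580.
Holloway: 0.3722×298.648 + 0.2217×118.104 + 0.2481×118.476 + 0.1580×34.970 = 172.2630 per 1,000.
Redcliff: 0.3722×290.548 + 0.2217×163.488 + 0.2481×154.841 + 0.1580×34.670 = 188.2857 per 1,000.
Ratio = 172.2630 ÷ 188.2857 = 0.91490.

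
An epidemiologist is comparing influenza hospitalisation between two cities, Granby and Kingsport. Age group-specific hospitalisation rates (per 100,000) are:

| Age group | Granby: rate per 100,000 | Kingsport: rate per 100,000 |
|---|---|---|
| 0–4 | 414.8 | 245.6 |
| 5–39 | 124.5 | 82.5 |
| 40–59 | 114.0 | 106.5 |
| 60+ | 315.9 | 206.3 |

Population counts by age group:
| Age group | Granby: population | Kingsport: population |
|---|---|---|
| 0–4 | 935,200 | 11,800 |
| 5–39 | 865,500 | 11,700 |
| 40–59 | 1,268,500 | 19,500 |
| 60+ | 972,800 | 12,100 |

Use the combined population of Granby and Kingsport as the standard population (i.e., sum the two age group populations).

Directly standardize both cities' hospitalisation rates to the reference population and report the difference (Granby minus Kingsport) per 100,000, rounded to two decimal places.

76.81

Combined standard total = 4,097,100; weights = 0.2311, 0.2141, 0.3144, 0.2404.
Granby: 0.2311×414.8 + 0.2141×124.5 + 0.3144×114.0 + 0.2404×315.9 = 234.3094 per 100,000.
Kingsport: 0.2311×245.6 + 0.2141×82.5 + 0.3144×106.5 + 0.2404×206.3 = 157.5039 per 100,000.
Difference = 234.3094 − 157.5039 = 76.8055.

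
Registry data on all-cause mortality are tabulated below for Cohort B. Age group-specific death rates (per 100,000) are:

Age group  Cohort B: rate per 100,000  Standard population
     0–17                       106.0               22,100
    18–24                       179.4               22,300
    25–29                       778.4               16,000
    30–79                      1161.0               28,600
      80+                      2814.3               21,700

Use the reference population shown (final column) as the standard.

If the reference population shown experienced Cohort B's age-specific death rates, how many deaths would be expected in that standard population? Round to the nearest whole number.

1131

Expected deaths = Σ (standard pop × age-specific rate ÷ 100,000)
= 22,100×106.0/100,000 + 22,300×179.4/100,000 + 16,000×778.4/100,000 + 28,600×1161.0/100,000 + 21,700×2814.3/100,000
= 23.43 + 40.01 + 124.54 + 332.05 + 610.70 = 1130.73.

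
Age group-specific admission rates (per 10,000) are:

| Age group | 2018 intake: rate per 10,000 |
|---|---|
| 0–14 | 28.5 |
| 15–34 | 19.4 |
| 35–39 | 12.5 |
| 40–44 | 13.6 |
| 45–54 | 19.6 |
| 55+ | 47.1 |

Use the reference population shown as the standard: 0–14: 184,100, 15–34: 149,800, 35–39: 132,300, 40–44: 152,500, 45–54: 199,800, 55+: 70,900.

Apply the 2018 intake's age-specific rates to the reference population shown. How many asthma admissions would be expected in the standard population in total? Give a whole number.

1914

Expected asthma admissions = Σ (standard pop × age-specific rate ÷ 10,000)
= 184,100×28.5/10,000 + 149,800×19.4/10,000 + 132,300×12.5/10,000 + 152,500×13.6/10,000 + 199,800×19.6/10,000 + 70,900×47.1/10,000
= 524.68 + 290.61 + 165.38 + 207.40 + 391.61 + 333.94 = 1913.62.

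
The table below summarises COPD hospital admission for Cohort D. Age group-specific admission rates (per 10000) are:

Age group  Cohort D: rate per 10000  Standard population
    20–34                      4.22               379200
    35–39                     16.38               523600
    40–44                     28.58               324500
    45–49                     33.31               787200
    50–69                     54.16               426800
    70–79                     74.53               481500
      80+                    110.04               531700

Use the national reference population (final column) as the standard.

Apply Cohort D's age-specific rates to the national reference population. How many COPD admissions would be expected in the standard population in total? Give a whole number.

16318

Expected COPD admissions = Σ (standard pop × age-specific rate ÷ 10000)
= 379200×4.22/10000 + 523600×16.38/10000 + 324500×28.58/10000 + 787200×33.31/10000 + 426800×54.16/10000 + 481500×74.53/10000 + 531700×110.04/10000
= 160.02 + 857.66 + 927.42 + 2622.16 + 2311.55 + 3588.62 + 5850.83 = 16318.26.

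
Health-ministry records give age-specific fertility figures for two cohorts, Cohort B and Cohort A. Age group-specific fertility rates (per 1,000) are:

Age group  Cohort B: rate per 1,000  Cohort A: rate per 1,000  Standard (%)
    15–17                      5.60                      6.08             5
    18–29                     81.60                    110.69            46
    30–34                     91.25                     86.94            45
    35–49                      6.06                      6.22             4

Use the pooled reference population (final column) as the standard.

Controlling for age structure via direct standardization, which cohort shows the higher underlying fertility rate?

Cohort A

Standard weights: 0.05, 0.46, 0.45, 0.04.
Cohort B: 0.0500×5.60 + 0.4600×81.60 + 0.4500×91.25 + 0.0400×6.06 = 79.1209 per 1,000.
Cohort A: 0.0500×6.08 + 0.4600×110.69 + 0.4500×86.94 + 0.0400×6.22 = 90.5932 per 1,000.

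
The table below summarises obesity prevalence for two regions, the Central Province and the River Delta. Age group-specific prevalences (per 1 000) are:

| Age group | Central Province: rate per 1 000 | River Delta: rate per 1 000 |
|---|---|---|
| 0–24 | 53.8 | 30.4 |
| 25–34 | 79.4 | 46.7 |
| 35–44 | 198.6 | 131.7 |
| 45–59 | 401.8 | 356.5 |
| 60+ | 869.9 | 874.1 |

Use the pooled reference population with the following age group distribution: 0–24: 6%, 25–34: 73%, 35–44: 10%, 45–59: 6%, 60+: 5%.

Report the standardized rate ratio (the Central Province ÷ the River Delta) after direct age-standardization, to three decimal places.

1.302

Standard weights: 0.06, 0.73, 0.10, 0.06, 0.05.
The Central Province: 0.0600×53.8 + 0.7300×79.4 + 0.1000×198.6 + 0.0600×401.8 + 0.0500×869.9 = 148.6530 per 1 000.
The River Delta: 0.0600×30.4 + 0.7300×46.7 + 0.1000×131.7 + 0.0600×356.5 + 0.0500×874.1 = 114.1800 per 1 000.
Ratio = 148.6530 ÷ 114.1800 = 1.30192.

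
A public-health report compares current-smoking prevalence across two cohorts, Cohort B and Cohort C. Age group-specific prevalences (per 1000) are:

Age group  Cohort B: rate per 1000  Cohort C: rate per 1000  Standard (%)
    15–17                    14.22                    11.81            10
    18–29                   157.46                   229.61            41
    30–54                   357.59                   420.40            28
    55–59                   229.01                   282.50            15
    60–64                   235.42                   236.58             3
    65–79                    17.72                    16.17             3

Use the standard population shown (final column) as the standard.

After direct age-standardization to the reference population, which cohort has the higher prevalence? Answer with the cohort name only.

Standard weights: 0.10, 0.41, 0.28, 0.15, 0.03, 0.03.
Cohort B: 0.1000×14.22 + 0.4100×157.46 + 0.2800×357.59 + 0.1500×229.01 + 0.0300×235.42 + 0.0300×17.72 = 208.0515 per 1000.
Cohort C: 0.1000×11.81 + 0.4100×229.61 + 0.2800×420.40 + 0.1500×282.50 + 0.0300×236.58 + 0.0300×16.17 = 262.9906 per 1000.

Cohort C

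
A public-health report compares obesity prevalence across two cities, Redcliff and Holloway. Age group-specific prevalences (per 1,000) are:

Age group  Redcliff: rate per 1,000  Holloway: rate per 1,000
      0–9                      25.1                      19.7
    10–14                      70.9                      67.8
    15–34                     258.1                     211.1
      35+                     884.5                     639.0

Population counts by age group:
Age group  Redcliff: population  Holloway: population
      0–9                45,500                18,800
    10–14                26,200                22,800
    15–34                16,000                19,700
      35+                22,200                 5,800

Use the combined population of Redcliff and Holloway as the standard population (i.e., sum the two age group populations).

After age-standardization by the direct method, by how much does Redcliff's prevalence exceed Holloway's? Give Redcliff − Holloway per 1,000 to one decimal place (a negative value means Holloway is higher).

51.1

Combined standard total = 177,000; weights = 0.3633, 0.2768, 0.2017, 0.1582.
Redcliff: 0.3633×25.1 + 0.2768×70.9 + 0.2017×258.1 + 0.1582×884.5 = 220.7243 per 1,000.
Holloway: 0.3633×19.7 + 0.2768×67.8 + 0.2017×211.1 + 0.1582×639.0 = 169.5886 per 1,000.
Difference = 220.7243 − 169.5886 = 51.1357.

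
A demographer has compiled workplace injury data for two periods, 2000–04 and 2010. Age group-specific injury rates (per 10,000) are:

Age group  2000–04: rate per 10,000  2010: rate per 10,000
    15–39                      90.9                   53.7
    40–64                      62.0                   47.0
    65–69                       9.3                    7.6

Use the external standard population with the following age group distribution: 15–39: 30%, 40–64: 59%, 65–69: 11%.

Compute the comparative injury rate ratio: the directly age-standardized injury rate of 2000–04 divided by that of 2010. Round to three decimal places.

1.452

Standard weights: 0.30, 0.59, 0.11.
2000–04: 0.3000×90.9 + 0.5900×62.0 + 0.1100×9.3 = 64.8730 per 10,000.
2010: 0.3000×53.7 + 0.5900×47.0 + 0.1100×7.6 = 44.6760 per 10,000.
Ratio = 64.8730 ÷ 44.6760 = 1.45208.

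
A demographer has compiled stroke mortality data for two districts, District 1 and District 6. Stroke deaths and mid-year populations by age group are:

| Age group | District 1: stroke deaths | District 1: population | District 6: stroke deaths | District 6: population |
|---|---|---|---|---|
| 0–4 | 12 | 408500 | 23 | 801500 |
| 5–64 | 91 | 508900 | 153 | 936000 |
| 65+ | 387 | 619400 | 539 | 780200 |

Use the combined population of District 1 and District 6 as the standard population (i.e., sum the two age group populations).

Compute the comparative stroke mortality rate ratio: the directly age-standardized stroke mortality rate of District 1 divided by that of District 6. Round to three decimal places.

Age-specific rates per 100000 for District 1: 2.94, 17.88, 62.48.
For District 6: 2.87, 16.35, 69.08.
Combined standard total = 4054500; weights = 0.2984, 0.3564, 0.3452.
District 1: 0.2984×2.94 + 0.3564×17.88 + 0.3452×62.48 = 28.8170 per 100000.
District 6: 0.2984×2.87 + 0.3564×16.35 + 0.3452×69.08 = 30.5295 per 100000.
Ratio = 28.8170 ÷ 30.5295 = 0.94391.

0.944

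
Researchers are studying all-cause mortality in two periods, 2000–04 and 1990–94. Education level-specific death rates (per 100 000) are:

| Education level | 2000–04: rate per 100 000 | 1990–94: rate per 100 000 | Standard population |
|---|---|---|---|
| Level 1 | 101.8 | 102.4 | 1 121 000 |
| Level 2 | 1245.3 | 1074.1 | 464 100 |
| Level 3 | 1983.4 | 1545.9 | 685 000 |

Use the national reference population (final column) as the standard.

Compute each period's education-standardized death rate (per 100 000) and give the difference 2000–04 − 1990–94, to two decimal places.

Standard total = 2 270 100; weights = 0.4938, 0.2044, 0.3017.
2000–04: 0.4938×101.8 + 0.2044×1245.3 + 0.3017×1983.4 = 903.3481 per 100 000.
1990–94: 0.4938×102.4 + 0.2044×1074.1 + 0.3017×1545.9 = 736.6291 per 100 000.
Difference = 903.3481 − 736.6291 = 166.7190.

166.72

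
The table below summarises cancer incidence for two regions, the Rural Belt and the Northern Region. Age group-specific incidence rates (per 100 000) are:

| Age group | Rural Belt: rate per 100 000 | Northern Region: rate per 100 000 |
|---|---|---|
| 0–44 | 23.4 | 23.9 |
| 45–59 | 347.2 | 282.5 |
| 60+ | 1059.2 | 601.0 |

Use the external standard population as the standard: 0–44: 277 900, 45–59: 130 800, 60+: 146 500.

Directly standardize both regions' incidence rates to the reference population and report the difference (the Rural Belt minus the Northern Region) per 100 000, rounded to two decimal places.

135.90

Standard total = 555 200; weights = 0.5005, 0.2356, 0.2639.
The Rural Belt: 0.5005×23.4 + 0.2356×347.2 + 0.2639×1059.2 = 372.9997 per 100 000.
The Northern Region: 0.5005×23.9 + 0.2356×282.5 + 0.2639×601.0 = 237.1025 per 100 000.
Difference = 372.9997 − 237.1025 = 135.8972.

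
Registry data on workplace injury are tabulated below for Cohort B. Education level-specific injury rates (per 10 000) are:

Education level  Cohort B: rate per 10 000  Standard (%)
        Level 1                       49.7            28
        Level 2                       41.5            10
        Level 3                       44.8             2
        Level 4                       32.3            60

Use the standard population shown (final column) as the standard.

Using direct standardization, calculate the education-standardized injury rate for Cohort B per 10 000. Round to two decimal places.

38.34

Standard weights: 0.28, 0.10, 0.02, 0.60.
Standardized rate: 0.2800×49.7 + 0.1000×41.5 + 0.0200×44.8 + 0.6000×32.3 = 38.3420 per 10 000.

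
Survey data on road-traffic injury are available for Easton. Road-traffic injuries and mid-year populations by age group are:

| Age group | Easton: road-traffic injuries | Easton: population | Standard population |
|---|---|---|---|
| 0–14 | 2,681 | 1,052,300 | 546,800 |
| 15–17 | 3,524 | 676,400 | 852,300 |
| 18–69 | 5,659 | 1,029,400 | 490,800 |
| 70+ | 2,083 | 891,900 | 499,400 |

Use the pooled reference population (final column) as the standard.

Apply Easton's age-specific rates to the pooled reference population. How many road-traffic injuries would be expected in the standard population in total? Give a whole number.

9698

Age-specific rates per 100,000 for Easton: 254.78, 520.99, 549.74, 233.55.
Expected road-traffic injuries = Σ (standard pop × age-specific rate ÷ 100,000)
= 546,800×254.78/100,000 + 852,300×520.99/100,000 + 490,800×549.74/100,000 + 499,400×233.55/100,000
= 1393.11 + 4440.43 + 2698.11 + 1166.33 = 9697.98.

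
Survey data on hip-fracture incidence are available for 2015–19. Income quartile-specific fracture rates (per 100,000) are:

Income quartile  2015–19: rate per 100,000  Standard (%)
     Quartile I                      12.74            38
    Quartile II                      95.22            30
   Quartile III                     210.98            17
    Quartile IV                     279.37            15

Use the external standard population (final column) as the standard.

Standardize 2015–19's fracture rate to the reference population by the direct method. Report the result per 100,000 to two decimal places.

111.18

Standard weights: 0.38, 0.30, 0.17, 0.15.
Standardized rate: 0.3800×12.74 + 0.3000×95.22 + 0.1700×210.98 + 0.1500×279.37 = 111.1793 per 100,000.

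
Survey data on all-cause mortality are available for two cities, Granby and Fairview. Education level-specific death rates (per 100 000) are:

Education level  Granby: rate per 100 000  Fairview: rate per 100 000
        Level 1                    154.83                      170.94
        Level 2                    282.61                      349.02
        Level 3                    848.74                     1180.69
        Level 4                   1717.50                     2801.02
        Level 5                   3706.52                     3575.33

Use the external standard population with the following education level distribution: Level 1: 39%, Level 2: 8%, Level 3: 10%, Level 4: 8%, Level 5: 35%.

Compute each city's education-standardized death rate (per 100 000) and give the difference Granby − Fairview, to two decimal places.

-85.56

Standard weights: 0.39, 0.08, 0.10, 0.08, 0.35.
Granby: 0.3900×154.83 + 0.0800×282.61 + 0.1000×848.74 + 0.0800×1717.50 + 0.3500×3706.52 = 1602.5485 per 100 000.
Fairview: 0.3900×170.94 + 0.0800×349.02 + 0.1000×1180.69 + 0.0800×2801.02 + 0.3500×3575.33 = 1688.1043 per 100 000.
Difference = 1602.5485 − 1688.1043 = -85.5558.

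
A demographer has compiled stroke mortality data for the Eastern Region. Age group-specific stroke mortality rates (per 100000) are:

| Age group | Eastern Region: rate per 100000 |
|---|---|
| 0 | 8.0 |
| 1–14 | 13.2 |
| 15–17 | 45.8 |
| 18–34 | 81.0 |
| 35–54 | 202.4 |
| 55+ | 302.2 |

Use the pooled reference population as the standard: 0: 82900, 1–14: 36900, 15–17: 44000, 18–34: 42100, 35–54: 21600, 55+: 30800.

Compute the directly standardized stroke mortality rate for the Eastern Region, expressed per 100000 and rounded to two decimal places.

Standard total = 258300; weights = 0.3209, 0.1429, 0.1703, 0.1630, 0.0836, 0.1192.
Standardized rate: 0.3209×8.0 + 0.1429×13.2 + 0.1703×45.8 + 0.1630×81.0 + 0.0836×202.4 + 0.1192×302.2 = 78.4173 per 100000.

78.42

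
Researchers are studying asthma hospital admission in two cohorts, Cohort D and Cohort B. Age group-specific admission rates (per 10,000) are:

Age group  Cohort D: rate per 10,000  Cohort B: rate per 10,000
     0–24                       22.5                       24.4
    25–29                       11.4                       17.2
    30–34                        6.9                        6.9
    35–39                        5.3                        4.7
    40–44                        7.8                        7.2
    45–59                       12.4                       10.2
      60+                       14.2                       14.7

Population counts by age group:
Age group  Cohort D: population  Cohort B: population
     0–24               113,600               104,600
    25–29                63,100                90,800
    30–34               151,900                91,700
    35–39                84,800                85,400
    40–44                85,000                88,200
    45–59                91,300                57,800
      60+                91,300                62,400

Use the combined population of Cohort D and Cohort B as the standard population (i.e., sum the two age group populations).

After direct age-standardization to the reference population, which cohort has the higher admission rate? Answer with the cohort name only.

Combined standard total = 1,261,900; weights = 0.1729, 0.1220, 0.1930, 0.1349, 0.1373, 0.1182, 0.1218.
Cohort D: 0.1729×22.5 + 0.1220×11.4 + 0.1930×6.9 + 0.1349×5.3 + 0.1373×7.8 + 0.1182×12.4 + 0.1218×14.2 = 11.5930 per 10,000.
Cohort B: 0.1729×24.4 + 0.1220×17.2 + 0.1930×6.9 + 0.1349×4.7 + 0.1373×7.2 + 0.1182×10.2 + 0.1218×14.7 = 12.2666 per 10,000.

Cohort B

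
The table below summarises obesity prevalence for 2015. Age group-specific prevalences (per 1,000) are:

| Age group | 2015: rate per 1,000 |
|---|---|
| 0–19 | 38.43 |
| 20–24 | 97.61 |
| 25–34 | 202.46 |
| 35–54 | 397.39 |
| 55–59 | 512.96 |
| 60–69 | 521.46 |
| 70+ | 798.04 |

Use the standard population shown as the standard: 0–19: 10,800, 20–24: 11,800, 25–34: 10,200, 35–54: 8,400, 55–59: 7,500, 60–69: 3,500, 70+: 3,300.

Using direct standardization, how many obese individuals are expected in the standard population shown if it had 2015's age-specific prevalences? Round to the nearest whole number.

15276

Expected obese individuals = Σ (standard pop × age-specific rate ÷ 1,000)
= 10,800×38.43/1,000 + 11,800×97.61/1,000 + 10,200×202.46/1,000 + 8,400×397.39/1,000 + 7,500×512.96/1,000 + 3,500×521.46/1,000 + 3,300×798.04/1,000
= 415.04 + 1151.80 + 2065.09 + 3338.08 + 3847.20 + 1825.11 + 2633.53 = 15275.85.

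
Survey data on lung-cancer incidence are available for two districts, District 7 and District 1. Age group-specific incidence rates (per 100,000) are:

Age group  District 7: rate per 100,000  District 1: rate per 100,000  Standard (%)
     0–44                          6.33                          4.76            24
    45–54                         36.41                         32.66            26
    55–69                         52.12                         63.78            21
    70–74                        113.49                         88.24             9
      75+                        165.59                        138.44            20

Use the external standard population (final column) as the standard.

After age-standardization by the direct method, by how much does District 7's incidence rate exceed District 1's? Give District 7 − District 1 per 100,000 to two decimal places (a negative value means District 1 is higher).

Standard weights: 0.24, 0.26, 0.21, 0.09, 0.20.
District 7: 0.2400×6.33 + 0.2600×36.41 + 0.2100×52.12 + 0.0900×113.49 + 0.2000×165.59 = 65.2631 per 100,000.
District 1: 0.2400×4.76 + 0.2600×32.66 + 0.2100×63.78 + 0.0900×88.24 + 0.2000×138.44 = 58.6574 per 100,000.
Difference = 65.2631 − 58.6574 = 6.6057.

6.61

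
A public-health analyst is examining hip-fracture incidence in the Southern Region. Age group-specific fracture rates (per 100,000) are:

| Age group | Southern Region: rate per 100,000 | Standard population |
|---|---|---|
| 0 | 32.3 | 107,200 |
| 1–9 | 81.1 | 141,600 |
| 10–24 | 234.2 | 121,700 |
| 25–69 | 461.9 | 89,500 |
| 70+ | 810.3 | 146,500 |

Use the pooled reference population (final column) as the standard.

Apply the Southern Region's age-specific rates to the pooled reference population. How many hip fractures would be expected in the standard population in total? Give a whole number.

Expected hip fractures = Σ (standard pop × age-specific rate ÷ 100,000)
= 107,200×32.3/100,000 + 141,600×81.1/100,000 + 121,700×234.2/100,000 + 89,500×461.9/100,000 + 146,500×810.3/100,000
= 34.63 + 114.84 + 285.02 + 413.40 + 1187.09 = 2034.97.

2035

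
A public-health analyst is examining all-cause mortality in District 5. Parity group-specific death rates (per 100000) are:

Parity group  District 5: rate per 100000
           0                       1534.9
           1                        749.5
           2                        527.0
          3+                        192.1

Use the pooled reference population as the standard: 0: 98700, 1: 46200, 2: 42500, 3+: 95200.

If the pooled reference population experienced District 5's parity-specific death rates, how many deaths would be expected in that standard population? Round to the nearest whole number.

2268

Expected deaths = Σ (standard pop × parity-specific rate ÷ 100000)
= 98700×1534.9/100000 + 46200×749.5/100000 + 42500×527.0/100000 + 95200×192.1/100000
= 1514.95 + 346.27 + 223.97 + 182.88 = 2268.07.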